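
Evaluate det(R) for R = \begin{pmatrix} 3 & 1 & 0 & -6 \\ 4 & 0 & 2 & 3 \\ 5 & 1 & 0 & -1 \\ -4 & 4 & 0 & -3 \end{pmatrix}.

244

Expand along column 3 (it has 3 zeros):
  − (2) · M_23   where M_23 = det([3 1 -6; 5 1 -1; -4 4 -3]) = -122
det = (-1)·(2)·(-122) = 244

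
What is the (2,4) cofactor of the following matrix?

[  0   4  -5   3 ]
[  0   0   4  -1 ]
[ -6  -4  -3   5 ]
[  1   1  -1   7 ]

Delete row 2 and column 4; the remaining 3×3 submatrix is [0 4 -5; -6 -4 -3; 1 1 -1].
Its determinant is -26.
The cofactor carries sign (−1)^(2+4) = +1, so C_{2,4} = +(-26) = -26.

The cofactor is -26.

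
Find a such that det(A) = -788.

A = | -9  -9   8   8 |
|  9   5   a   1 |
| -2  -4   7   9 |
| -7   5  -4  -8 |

0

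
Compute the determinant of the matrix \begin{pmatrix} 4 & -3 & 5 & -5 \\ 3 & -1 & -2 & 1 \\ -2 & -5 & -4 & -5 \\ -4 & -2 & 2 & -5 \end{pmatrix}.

Expand along row 1:
  + (4) · M_11   where M_11 = det([-1 -2 1; -5 -4 -5; -2 2 -5]) = -18
  − (-3) · M_12   where M_12 = det([3 -2 1; -2 -4 -5; -4 2 -5]) = 50
  + (5) · M_13   where M_13 = det([3 -1 1; -2 -5 -5; -4 -2 -5]) = 19
  − (-5) · M_14   where M_14 = det([3 -1 -2; -2 -5 -4; -4 -2 2]) = -42
det = (+1)·(4)·(-18) + (-1)·(-3)·(50) + (+1)·(5)·(19) + (-1)·(-5)·(-42) = -37

The determinant is -37.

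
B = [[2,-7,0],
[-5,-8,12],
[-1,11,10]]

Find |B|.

det(B) = -690

Expand along column 3:
  − 12 · |2 -7; -1 11| = −12·(22 − 7) = -180
  + 10 · |2 -7; -5 -8| = 10·(-16 − 35) = -510
Sum: (-180) + (-510) = -690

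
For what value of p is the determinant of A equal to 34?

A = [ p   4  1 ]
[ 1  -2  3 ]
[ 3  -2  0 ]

Expanding along the column containing p, det(A) is linear in p: det(A) = (6)·p + (40).
Set (6)·p + (40) = 34  ⇒  (6)·p = -6  ⇒  p = -1.

p = -1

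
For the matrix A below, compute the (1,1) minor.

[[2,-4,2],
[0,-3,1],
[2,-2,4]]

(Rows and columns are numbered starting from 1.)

Delete row 1 and column 1; the remaining 2×2 submatrix is [-3 1; -2 4].
Its determinant is (-3)·4 − 1·(-2) = -10.

-10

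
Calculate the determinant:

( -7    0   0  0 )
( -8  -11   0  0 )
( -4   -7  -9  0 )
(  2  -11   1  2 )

The matrix is lower triangular, so the determinant is the product of the diagonal entries:
det = (-7) · (-11) · (-9) · (2) = -1386

-1386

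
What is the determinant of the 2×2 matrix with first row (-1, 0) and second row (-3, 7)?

-7

det = (-1)·7 − 0·(-3) = -7 − 0 = -7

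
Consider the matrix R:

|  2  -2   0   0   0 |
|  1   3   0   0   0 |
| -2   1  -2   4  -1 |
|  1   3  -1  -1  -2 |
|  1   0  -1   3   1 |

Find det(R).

The determinant is 48.

R is block lower-triangular with a 2×2 block and a 3×3 block on the diagonal, so its determinant equals the product of the determinants of the diagonal blocks.
det of the 2×2 block = 8
det of the 3×3 block = 6
det = (8)·(6) = 48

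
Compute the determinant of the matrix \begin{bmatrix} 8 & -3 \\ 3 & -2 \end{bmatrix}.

The determinant is -7.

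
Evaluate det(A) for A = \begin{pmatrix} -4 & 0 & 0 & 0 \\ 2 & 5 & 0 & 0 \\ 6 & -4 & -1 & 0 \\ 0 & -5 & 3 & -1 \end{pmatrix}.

A is lower triangular, so det(A) is the product of the diagonal entries:
det = (-4) · (5) · (-1) · (-1) = -20

-20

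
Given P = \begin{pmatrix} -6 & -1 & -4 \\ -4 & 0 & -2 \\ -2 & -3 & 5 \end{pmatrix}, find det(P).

Expand along row 2:
  − (-4) · |-1 -4; -3 5| = −(-4)·(-5 − 12) = -68
  − (-2) · |-6 -1; -2 -3| = −(-2)·(18 − 2) = 32
Sum: (-68) + (32) = -36

-36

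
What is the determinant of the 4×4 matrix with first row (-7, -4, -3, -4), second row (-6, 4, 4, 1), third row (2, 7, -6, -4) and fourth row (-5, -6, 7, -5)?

Expand along row 1:
  + (-7) · M_11   where M_11 = det([4 4 1; 7 -6 -4; -6 7 -5]) = 481
  − (-4) · M_12   where M_12 = det([-6 4 1; 2 -6 -4; -5 7 -5]) = -244
  + (-3) · M_13   where M_13 = det([-6 4 1; 2 7 -4; -5 -6 -5]) = 497
  − (-4) · M_14   where M_14 = det([-6 4 4; 2 7 -6; -5 -6 7]) = 78
det = (+1)·(-7)·(481) + (-1)·(-4)·(-244) + (+1)·(-3)·(497) + (-1)·(-4)·(78) = -5522

-5522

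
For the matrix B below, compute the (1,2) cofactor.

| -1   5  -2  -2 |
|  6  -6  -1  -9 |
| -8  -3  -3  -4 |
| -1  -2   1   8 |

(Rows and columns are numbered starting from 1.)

89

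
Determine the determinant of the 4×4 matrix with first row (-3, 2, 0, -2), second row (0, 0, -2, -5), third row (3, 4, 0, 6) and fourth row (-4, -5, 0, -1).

Expand along column 3 (it has 3 zeros):
  − (-2) · M_23   where M_23 = det([-3 2 -2; 3 4 6; -4 -5 -1]) = -122
det = (-1)·(-2)·(-122) = -244

-244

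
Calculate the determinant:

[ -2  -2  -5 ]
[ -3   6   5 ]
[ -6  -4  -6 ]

Expand along column 1:
  + (-2) · |6 5; -4 -6| = (-2)·(-36 − (-20)) = 32
  − (-3) · |-2 -5; -4 -6| = −(-3)·(12 − 20) = -24
  + (-6) · |-2 -5; 6 5| = (-6)·(-10 − (-30)) = -120
Sum: (32) + (-24) + (-120) = -112

The determinant is -112.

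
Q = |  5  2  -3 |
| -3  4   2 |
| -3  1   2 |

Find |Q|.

Expand along row 1:
  + 5 · |4 2; 1 2| = 5·(8 − 2) = 30
  − 2 · |-3 2; -3 2| = −2·(-6 − (-6)) = 0
  + (-3) · |-3 4; -3 1| = (-3)·(-3 − (-12)) = -27
Sum: (30) + (0) + (-27) = 3

The determinant is 3.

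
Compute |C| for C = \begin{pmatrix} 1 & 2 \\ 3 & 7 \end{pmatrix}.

det(C) = 1

det(C) = 1·7 − 2·3 = 7 − 6 = 1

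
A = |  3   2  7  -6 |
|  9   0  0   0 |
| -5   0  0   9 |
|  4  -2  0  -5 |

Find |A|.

|A| = 1134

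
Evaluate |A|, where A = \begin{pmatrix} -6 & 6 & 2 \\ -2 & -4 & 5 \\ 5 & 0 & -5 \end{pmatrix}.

The determinant is 10.

Expand along row 3:
  + 5 · |6 2; -4 5| = 5·(30 − (-8)) = 190
  + (-5) · |-6 6; -2 -4| = (-5)·(24 − (-12)) = -180
Sum: (190) + (-180) = 10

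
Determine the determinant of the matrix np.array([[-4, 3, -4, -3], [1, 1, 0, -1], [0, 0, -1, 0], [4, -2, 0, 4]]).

Expand along row 3 (it has 3 zeros):
  + (-1) · M_33   where M_33 = det([-4 3 -3; 1 1 -1; 4 -2 4]) = -14
det = (+1)·(-1)·(-14) = 14

The determinant is 14.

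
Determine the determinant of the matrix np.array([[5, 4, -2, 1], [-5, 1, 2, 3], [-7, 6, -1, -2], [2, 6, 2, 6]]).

The determinant is 494.

Expand along row 1:
  + (5) · M_11   where M_11 = det([1 2 3; 6 -1 -2; 6 2 6]) = -44
  − (4) · M_12   where M_12 = det([-5 2 3; -7 -1 -2; 2 2 6]) = 50
  + (-2) · M_13   where M_13 = det([-5 1 3; -7 6 -2; 2 6 6]) = -364
  − (1) · M_14   where M_14 = det([-5 1 2; -7 6 -1; 2 6 2]) = -186
det = (+1)·(5)·(-44) + (-1)·(4)·(50) + (+1)·(-2)·(-364) + (-1)·(1)·(-186) = 494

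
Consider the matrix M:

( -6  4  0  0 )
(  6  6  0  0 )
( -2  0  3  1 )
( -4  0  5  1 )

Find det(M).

M is block lower-triangular with a 2×2 block and a 2×2 block on the diagonal, so its determinant equals the product of the determinants of the diagonal blocks.
det of the 2×2 block = -60
det of the 2×2 block = -2
det = (-60)·(-2) = 120

det(M) = 120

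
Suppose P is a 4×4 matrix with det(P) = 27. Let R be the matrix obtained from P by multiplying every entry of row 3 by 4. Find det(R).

108

Scaling one row by 4 multiplies the determinant by 4.
det(R) = (4)·(27) = 108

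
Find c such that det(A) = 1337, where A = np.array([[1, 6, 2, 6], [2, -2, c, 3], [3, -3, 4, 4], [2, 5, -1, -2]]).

c = -4

Expanding along the row containing c, det(A) is linear in c: det(A) = (-196)·c + (553).
Set (-196)·c + (553) = 1337  ⇒  (-196)·c = 784  ⇒  c = -4.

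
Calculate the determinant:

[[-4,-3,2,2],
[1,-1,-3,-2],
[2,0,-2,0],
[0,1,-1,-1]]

Expand along row 3 (it has 2 zeros):
  + (2) · M_31   where M_31 = det([-3 2 2; -1 -3 -2; 1 -1 -1]) = -1
  + (-2) · M_33   where M_33 = det([-4 -3 2; 1 -1 -2; 0 1 -1]) = -13
det = (+1)·(2)·(-1) + (+1)·(-2)·(-13) = 24

The determinant is 24.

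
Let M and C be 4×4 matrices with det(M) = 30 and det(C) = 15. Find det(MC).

det(MC) = det(M)·det(C) = (30)·(15) = 450

det(MC) = 450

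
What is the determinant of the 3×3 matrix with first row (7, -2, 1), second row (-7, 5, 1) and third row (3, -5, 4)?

Expand along column 1:
  + 7 · |5 1; -5 4| = 7·(20 − (-5)) = 175
  − (-7) · |-2 1; -5 4| = −(-7)·(-8 − (-5)) = -21
  + 3 · |-2 1; 5 1| = 3·(-2 − 5) = -21
Sum: (175) + (-21) + (-21) = 133

133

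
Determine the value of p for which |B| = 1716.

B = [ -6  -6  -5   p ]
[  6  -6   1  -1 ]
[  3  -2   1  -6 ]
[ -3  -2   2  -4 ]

Expanding along the column containing p, det(B) is linear in p: det(B) = (-30)·p + (1626).
Set (-30)·p + (1626) = 1716  ⇒  (-30)·p = 90  ⇒  p = -3.

p = -3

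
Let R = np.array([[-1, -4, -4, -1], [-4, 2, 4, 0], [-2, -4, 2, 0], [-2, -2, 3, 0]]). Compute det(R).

Expand along column 4 (it has 3 zeros):
  − (-1) · M_14   where M_14 = det([-4 2 4; -2 -4 2; -2 -2 3]) = 20
det = (-1)·(-1)·(20) = 20

The determinant is 20.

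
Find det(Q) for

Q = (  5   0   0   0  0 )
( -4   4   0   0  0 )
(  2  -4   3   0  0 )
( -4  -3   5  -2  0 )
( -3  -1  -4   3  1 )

Q is lower triangular, so det(Q) is the product of the diagonal entries:
det = (5) · (4) · (3) · (-2) · (1) = -120

The determinant is -120.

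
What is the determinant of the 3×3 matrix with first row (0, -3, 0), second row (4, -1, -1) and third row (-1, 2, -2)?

The determinant is -27.

Expand along row 1:
  − (-3) · |4 -1; -1 -2| = −(-3)·(-8 − 1) = -27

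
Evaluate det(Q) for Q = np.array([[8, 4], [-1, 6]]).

52

det(Q) = 8·6 − 4·(-1) = 48 − (-4) = 52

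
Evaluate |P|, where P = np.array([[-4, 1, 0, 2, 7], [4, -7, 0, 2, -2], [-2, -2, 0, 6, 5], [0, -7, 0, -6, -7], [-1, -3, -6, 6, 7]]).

Expand along column 3 (it has 4 zeros):
  + (-6) · M_53   where M_53 = det([-4 1 2 7; 4 -7 2 -2; -2 -2 6 5; 0 -7 -6 -7]) = -1176
det = (+1)·(-6)·(-1176) = 7056

7056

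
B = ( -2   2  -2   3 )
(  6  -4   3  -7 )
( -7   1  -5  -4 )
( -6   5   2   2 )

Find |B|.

Expand along row 1:
  + (-2) · M_11   where M_11 = det([-4 3 -7; 1 -5 -4; 5 2 2]) = -247
  − (2) · M_12   where M_12 = det([6 3 -7; -7 -5 -4; -6 2 2]) = 410
  + (-2) · M_13   where M_13 = det([6 -4 -7; -7 1 -4; -6 5 2]) = 183
  − (3) · M_14   where M_14 = det([6 -4 3; -7 1 -5; -6 5 2]) = -101
det = (+1)·(-2)·(-247) + (-1)·(2)·(410) + (+1)·(-2)·(183) + (-1)·(3)·(-101) = -389

-389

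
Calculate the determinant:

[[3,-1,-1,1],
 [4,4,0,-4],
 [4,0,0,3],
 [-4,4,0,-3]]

112

Expand along column 3 (it has 3 zeros):
  + (-1) · M_13   where M_13 = det([4 4 -4; 4 0 3; -4 4 -3]) = -112
det = (+1)·(-1)·(-112) = 112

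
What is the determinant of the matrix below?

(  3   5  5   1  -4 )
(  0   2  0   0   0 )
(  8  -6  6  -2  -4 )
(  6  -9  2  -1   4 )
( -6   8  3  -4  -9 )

Expand along row 2 (it has 4 zeros):
  + (2) · M_22   where M_22 = det([3 5 1 -4; 8 6 -2 -4; 6 2 -1 4; -6 3 -4 -9]) = -830
det = (+1)·(2)·(-830) = -1660

The determinant is -1660.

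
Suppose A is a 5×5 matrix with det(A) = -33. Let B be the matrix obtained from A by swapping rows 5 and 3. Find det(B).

Swapping two rows multiplies the determinant by −1.
det(B) = (-1)·(-33) = 33

det(B) = 33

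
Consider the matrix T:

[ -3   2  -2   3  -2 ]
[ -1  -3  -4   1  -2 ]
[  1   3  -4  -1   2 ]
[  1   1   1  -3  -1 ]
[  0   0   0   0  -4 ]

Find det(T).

Expand along row 5 (it has 4 zeros):
  + (-4) · M_55   where M_55 = det([-3 2 -2 3; -1 -3 -4 1; 1 3 -4 -1; 1 1 1 -3]) = 176
det = (+1)·(-4)·(176) = -704

|T| = -704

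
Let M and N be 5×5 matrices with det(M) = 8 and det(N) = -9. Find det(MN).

-72

det(MN) = det(M)·det(N) = (8)·(-9) = -72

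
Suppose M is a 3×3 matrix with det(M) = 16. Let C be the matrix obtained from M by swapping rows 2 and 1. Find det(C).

Swapping two rows multiplies the determinant by −1.
det(C) = (-1)·(16) = -16

|C| = -16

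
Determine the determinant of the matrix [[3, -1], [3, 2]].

The determinant is 9.

det = 3·2 − (-1)·3 = 6 − (-3) = 9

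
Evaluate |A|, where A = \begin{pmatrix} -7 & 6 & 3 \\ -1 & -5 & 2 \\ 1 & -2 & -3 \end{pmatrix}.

-118

Expand along column 1:
  + (-7) · |-5 2; -2 -3| = (-7)·(15 − (-4)) = -133
  − (-1) · |6 3; -2 -3| = −(-1)·(-18 − (-6)) = -12
  + 1 · |6 3; -5 2| = 1·(12 − (-15)) = 27
Sum: (-133) + (-12) + (27) = -118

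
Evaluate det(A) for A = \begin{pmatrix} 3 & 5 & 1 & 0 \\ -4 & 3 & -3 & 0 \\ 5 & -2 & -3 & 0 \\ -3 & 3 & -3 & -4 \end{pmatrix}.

Expand along column 4 (it has 3 zeros):
  + (-4) · M_44   where M_44 = det([3 5 1; -4 3 -3; 5 -2 -3]) = -187
det = (+1)·(-4)·(-187) = 748

The determinant is 748.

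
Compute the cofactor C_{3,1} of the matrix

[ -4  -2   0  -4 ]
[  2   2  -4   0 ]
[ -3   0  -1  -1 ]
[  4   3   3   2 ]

Delete row 3 and column 1; the remaining 3×3 submatrix is [-2 0 -4; 2 -4 0; 3 3 2].
Its determinant is -56.
The cofactor carries sign (−1)^(3+1) = +1, so C_{3,1} = +(-56) = -56.

The cofactor is -56.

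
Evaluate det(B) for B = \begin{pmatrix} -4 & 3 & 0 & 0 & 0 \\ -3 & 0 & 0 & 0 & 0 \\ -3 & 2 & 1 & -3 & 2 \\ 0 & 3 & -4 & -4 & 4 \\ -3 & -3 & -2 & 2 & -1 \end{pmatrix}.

B is block lower-triangular with a 2×2 block and a 3×3 block on the diagonal, so its determinant equals the product of the determinants of the diagonal blocks.
det of the 2×2 block = 9
det of the 3×3 block = 0
det = (9)·(0) = 0

|B| = 0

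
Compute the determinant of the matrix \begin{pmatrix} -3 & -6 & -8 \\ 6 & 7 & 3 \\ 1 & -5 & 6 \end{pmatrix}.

Expand along row 1:
  + (-3) · |7 3; -5 6| = (-3)·(42 − (-15)) = -171
  − (-6) · |6 3; 1 6| = −(-6)·(36 − 3) = 198
  + (-8) · |6 7; 1 -5| = (-8)·(-30 − 7) = 296
Sum: (-171) + (198) + (296) = 323

The determinant is 323.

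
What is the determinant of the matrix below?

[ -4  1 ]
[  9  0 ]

det = (-4)·0 − 1·9 = 0 − 9 = -9

-9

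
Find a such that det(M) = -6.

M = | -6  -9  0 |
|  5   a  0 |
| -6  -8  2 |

Expanding along the column containing a, det(M) is linear in a: det(M) = (-12)·a + (90).
Set (-12)·a + (90) = -6  ⇒  (-12)·a = -96  ⇒  a = 8.

a = 8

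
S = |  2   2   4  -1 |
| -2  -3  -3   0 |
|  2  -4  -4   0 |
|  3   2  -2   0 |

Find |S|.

det(S) = -56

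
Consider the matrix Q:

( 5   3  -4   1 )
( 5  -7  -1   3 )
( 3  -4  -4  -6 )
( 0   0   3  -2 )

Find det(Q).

Expand along row 4 (it has 2 zeros):
  − (3) · M_43   where M_43 = det([5 3 1; 5 -7 3; 3 -4 -6]) = 388
  + (-2) · M_44   where M_44 = det([5 3 -4; 5 -7 -1; 3 -4 -4]) = 167
det = (-1)·(3)·(388) + (+1)·(-2)·(167) = -1498

-1498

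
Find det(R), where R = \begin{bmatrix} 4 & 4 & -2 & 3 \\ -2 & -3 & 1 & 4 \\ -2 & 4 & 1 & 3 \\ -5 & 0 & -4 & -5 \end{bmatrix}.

|R| = -975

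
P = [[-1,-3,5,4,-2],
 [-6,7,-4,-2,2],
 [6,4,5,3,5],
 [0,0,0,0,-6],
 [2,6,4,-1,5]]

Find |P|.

Expand along row 4 (it has 4 zeros):
  − (-6) · M_45   where M_45 = det([-1 -3 5 4; -6 7 -4 -2; 6 4 5 3; 2 6 4 -1]) = 1561
det = (-1)·(-6)·(1561) = 9366

|P| = 9366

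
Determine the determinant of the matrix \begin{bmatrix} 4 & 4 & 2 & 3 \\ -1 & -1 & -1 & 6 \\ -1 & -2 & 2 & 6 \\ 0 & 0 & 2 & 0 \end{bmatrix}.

Expand along row 4 (it has 3 zeros):
  − (2) · M_43   where M_43 = det([4 4 3; -1 -1 6; -1 -2 6]) = 27
det = (-1)·(2)·(27) = -54

-54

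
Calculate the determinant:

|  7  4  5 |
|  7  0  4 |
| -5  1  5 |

-213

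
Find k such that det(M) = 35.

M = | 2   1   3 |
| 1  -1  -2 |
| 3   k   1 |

5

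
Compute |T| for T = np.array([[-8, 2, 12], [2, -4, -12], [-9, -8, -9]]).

Expand along row 1:
  + (-8) · |-4 -12; -8 -9| = (-8)·(36 − 96) = 480
  − 2 · |2 -12; -9 -9| = −2·(-18 − 108) = 252
  + 12 · |2 -4; -9 -8| = 12·(-16 − 36) = -624
Sum: (480) + (252) + (-624) = 108

The determinant is 108.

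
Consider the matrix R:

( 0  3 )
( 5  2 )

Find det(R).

det(R) = 0·2 − 3·5 = 0 − 15 = -15

det(R) = -15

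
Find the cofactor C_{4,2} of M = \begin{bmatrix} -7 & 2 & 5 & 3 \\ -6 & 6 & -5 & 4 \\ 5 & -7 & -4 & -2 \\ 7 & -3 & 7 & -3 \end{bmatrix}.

5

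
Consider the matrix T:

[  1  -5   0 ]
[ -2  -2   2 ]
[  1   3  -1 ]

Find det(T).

Expand along row 1:
  + 1 · |-2 2; 3 -1| = 1·(2 − 6) = -4
  − (-5) · |-2 2; 1 -1| = −(-5)·(2 − 2) = 0
Sum: (-4) + (0) = -4

|T| = -4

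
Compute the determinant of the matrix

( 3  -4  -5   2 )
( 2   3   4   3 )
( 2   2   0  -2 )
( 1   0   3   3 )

146

Expand along row 3 (it has 1 zero):
  + (2) · M_31   where M_31 = det([-4 -5 2; 3 4 3; 0 3 3]) = 51
  − (2) · M_32   where M_32 = det([3 -5 2; 2 4 3; 1 3 3]) = 28
  − (-2) · M_34   where M_34 = det([3 -4 -5; 2 3 4; 1 0 3]) = 50
det = (+1)·(2)·(51) + (-1)·(2)·(28) + (-1)·(-2)·(50) = 146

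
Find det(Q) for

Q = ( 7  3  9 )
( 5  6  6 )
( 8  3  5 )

-144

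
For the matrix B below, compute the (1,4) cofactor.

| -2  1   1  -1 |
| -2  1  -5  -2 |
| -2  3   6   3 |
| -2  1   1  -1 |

24

Delete row 1 and column 4; the remaining 3×3 submatrix is [-2 1 -5; -2 3 6; -2 1 1].
Its determinant is -24.
The cofactor carries sign (−1)^(1+4) = −1, so C_{1,4} = −(-24) = 24.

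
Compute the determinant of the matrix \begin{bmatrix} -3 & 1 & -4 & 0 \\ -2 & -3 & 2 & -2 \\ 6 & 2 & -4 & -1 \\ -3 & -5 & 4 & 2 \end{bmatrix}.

-388

Expand along row 1 (it has 1 zero):
  + (-3) · M_11   where M_11 = det([-3 2 -2; 2 -4 -1; -5 4 2]) = 38
  − (1) · M_12   where M_12 = det([-2 2 -2; 6 -4 -1; -3 4 2]) = -34
  + (-4) · M_13   where M_13 = det([-2 -3 -2; 6 2 -1; -3 -5 2]) = 77
det = (+1)·(-3)·(38) + (-1)·(1)·(-34) + (+1)·(-4)·(77) = -388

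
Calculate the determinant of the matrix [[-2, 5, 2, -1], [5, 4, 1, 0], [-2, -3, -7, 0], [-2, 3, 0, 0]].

Expand along column 4 (it has 3 zeros):
  − (-1) · M_14   where M_14 = det([5 4 1; -2 -3 -7; -2 3 0]) = 149
det = (-1)·(-1)·(149) = 149

The determinant is 149.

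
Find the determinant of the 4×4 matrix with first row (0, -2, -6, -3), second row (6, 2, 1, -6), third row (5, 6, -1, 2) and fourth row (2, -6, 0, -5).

-1364

Expand along row 1 (it has 1 zero):
  − (-2) · M_12   where M_12 = det([6 1 -6; 5 -1 2; 2 0 -5]) = 47
  + (-6) · M_13   where M_13 = det([6 2 -6; 5 6 2; 2 -6 -5]) = 202
  − (-3) · M_14   where M_14 = det([6 2 1; 5 6 -1; 2 -6 0]) = -82
det = (-1)·(-2)·(47) + (+1)·(-6)·(202) + (-1)·(-3)·(-82) = -1364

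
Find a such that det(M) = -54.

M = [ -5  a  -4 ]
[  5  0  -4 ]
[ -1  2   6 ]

-1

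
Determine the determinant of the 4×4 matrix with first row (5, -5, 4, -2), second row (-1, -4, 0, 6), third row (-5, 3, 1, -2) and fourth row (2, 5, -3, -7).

Expand along row 2 (it has 1 zero):
  − (-1) · M_21   where M_21 = det([-5 4 -2; 3 1 -2; 5 -3 -7]) = 137
  + (-4) · M_22   where M_22 = det([5 4 -2; -5 1 -2; 2 -3 -7]) = -247
  + (6) · M_24   where M_24 = det([5 -5 4; -5 3 1; 2 5 -3]) = -129
det = (-1)·(-1)·(137) + (+1)·(-4)·(-247) + (+1)·(6)·(-129) = 351

351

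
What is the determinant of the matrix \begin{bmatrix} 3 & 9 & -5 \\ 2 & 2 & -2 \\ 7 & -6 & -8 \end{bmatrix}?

64

Expand along row 1:
  + 3 · |2 -2; -6 -8| = 3·(-16 − 12) = -84
  − 9 · |2 -2; 7 -8| = −9·(-16 − (-14)) = 18
  + (-5) · |2 2; 7 -6| = (-5)·(-12 − 14) = 130
Sum: (-84) + (18) + (130) = 64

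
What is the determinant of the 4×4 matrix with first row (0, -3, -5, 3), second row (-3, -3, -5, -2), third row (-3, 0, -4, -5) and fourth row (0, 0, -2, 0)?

Expand along row 4 (it has 3 zeros):
  − (-2) · M_43   where M_43 = det([0 -3 3; -3 -3 -2; -3 0 -5]) = 0
det = (-1)·(-2)·(0) = 0

0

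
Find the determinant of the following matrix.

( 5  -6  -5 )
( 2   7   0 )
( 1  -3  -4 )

Expand along column 3:
  + (-5) · |2 7; 1 -3| = (-5)·(-6 − 7) = 65
  + (-4) · |5 -6; 2 7| = (-4)·(35 − (-12)) = -188
Sum: (65) + (-188) = -123

-123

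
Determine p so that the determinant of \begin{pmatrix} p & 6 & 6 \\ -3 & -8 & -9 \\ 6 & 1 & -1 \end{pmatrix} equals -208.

p = -8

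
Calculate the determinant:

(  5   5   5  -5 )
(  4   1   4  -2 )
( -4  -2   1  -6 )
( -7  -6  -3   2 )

-195

Expand along row 1:
  + (5) · M_11   where M_11 = det([1 4 -2; -2 1 -6; -6 -3 2]) = 120
  − (5) · M_12   where M_12 = det([4 4 -2; -4 1 -6; -7 -3 2]) = 98
  + (5) · M_13   where M_13 = det([4 1 -2; -4 -2 -6; -7 -6 2]) = -130
  − (-5) · M_14   where M_14 = det([4 1 4; -4 -2 1; -7 -6 -3]) = 69
det = (+1)·(5)·(120) + (-1)·(5)·(98) + (+1)·(5)·(-130) + (-1)·(-5)·(69) = -195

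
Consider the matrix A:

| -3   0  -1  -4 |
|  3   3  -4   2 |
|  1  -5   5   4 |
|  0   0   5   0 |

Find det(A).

Expand along row 4 (it has 3 zeros):
  − (5) · M_43   where M_43 = det([-3 0 -4; 3 3 2; 1 -5 4]) = 6
det = (-1)·(5)·(6) = -30

|A| = -30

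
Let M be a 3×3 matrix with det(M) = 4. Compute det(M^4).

det(M^4) = (det M)^4 = (4)^4 = 256

The determinant is 256.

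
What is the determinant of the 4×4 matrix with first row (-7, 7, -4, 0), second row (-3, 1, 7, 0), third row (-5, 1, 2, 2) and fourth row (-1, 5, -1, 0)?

Expand along column 4 (it has 3 zeros):
  − (2) · M_34   where M_34 = det([-7 7 -4; -3 1 7; -1 5 -1]) = 238
det = (-1)·(2)·(238) = -476

The determinant is -476.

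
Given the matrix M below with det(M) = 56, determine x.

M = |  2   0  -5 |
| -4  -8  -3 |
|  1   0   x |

Expanding along the column containing x, det(M) is linear in x: det(M) = (-16)·x + (-40).
Set (-16)·x + (-40) = 56  ⇒  (-16)·x = 96  ⇒  x = -6.

x = -6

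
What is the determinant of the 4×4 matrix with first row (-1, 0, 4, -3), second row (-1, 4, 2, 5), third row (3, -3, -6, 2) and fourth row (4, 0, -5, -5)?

262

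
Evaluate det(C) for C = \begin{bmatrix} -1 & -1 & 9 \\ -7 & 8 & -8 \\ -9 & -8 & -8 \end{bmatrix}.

Expand along column 1:
  + (-1) · |8 -8; -8 -8| = (-1)·(-64 − 64) = 128
  − (-7) · |-1 9; -8 -8| = −(-7)·(8 − (-72)) = 560
  + (-9) · |-1 9; 8 -8| = (-9)·(8 − 72) = 576
Sum: (128) + (560) + (576) = 1264

1264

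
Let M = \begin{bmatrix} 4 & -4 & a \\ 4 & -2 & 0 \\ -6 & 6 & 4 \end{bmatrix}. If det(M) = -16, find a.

a = -4

Expanding along the row containing a, det(M) is linear in a: det(M) = (12)·a + (32).
Set (12)·a + (32) = -16  ⇒  (12)·a = -48  ⇒  a = -4.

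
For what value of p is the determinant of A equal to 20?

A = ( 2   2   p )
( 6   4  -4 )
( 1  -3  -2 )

-2

Expanding along the row containing p, det(A) is linear in p: det(A) = (-22)·p + (-24).
Set (-22)·p + (-24) = 20  ⇒  (-22)·p = 44  ⇒  p = -2.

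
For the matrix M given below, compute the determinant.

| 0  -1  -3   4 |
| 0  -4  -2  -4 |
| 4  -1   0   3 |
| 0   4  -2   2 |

det(M) = 400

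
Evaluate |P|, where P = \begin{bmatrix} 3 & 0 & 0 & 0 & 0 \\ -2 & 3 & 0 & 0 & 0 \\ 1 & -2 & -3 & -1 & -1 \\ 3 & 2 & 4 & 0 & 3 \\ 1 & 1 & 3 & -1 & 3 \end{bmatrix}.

|P| = -18

P is block lower-triangular with a 2×2 block and a 3×3 block on the diagonal, so its determinant equals the product of the determinants of the diagonal blocks.
det of the 2×2 block = 9
det of the 3×3 block = -2
det = (9)·(-2) = -18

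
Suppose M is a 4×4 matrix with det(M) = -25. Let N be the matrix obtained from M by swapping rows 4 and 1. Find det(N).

25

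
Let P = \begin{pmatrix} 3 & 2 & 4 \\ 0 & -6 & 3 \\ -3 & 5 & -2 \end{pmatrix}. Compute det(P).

det(P) = -99

Expand along column 1:
  + 3 · |-6 3; 5 -2| = 3·(12 − 15) = -9
  + (-3) · |2 4; -6 3| = (-3)·(6 − (-24)) = -90
Sum: (-9) + (-90) = -99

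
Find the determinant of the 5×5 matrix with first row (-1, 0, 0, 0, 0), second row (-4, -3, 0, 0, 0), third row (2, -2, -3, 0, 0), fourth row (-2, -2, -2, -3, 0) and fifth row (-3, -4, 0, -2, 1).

The matrix is lower triangular, so the determinant is the product of the diagonal entries:
det = (-1) · (-3) · (-3) · (-3) · (1) = 27

27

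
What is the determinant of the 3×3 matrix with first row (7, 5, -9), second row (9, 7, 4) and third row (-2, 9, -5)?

Expand along row 1:
  + 7 · |7 4; 9 -5| = 7·(-35 − 36) = -497
  − 5 · |9 4; -2 -5| = −5·(-45 − (-8)) = 185
  + (-9) · |9 7; -2 9| = (-9)·(81 − (-14)) = -855
Sum: (-497) + (185) + (-855) = -1167

The determinant is -1167.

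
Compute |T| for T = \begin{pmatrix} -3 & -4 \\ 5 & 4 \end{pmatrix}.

det(T) = (-3)·4 − (-4)·5 = -12 − (-20) = 8

The determinant is 8.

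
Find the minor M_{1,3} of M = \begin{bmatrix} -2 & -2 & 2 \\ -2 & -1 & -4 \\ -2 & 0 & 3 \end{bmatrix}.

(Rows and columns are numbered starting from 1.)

-2

Delete row 1 and column 3; the remaining 2×2 submatrix is [-2 -1; -2 0].
Its determinant is (-2)·0 − (-1)·(-2) = -2.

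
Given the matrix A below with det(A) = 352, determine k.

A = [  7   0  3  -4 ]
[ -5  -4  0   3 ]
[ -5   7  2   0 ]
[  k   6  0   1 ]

-9

Expanding along the row containing k, det(A) is linear in k: det(A) = (-95)·k + (-503).
Set (-95)·k + (-503) = 352  ⇒  (-95)·k = 855  ⇒  k = -9.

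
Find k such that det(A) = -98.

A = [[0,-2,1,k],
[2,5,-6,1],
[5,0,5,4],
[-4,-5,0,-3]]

Expanding along the column containing k, det(A) is linear in k: det(A) = (-100)·k + (2).
Set (-100)·k + (2) = -98  ⇒  (-100)·k = -100  ⇒  k = 1.

k = 1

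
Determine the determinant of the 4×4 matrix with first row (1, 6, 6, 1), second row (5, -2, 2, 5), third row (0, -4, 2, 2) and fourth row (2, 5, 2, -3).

632

Expand along row 3 (it has 1 zero):
  − (-4) · M_32   where M_32 = det([1 6 1; 5 2 5; 2 2 -3]) = 140
  + (2) · M_33   where M_33 = det([1 6 1; 5 -2 5; 2 5 -3]) = 160
  − (2) · M_34   where M_34 = det([1 6 6; 5 -2 2; 2 5 2]) = 124
det = (-1)·(-4)·(140) + (+1)·(2)·(160) + (-1)·(2)·(124) = 632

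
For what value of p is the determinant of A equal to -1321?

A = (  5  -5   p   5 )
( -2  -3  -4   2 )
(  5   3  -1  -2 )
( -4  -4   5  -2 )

Expanding along the column containing p, det(A) is linear in p: det(A) = (-42)·p + (-985).
Set (-42)·p + (-985) = -1321  ⇒  (-42)·p = -336  ⇒  p = 8.

8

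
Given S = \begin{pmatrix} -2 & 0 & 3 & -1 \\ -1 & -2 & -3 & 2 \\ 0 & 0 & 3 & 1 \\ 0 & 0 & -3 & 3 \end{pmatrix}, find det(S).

S is block upper-triangular with a 2×2 block and a 2×2 block on the diagonal, so its determinant equals the product of the determinants of the diagonal blocks.
det of the 2×2 block = 4
det of the 2×2 block = 12
det = (4)·(12) = 48

det(S) = 48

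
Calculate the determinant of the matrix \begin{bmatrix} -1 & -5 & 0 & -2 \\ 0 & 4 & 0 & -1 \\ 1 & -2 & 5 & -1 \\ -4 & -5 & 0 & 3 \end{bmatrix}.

-295

Expand along column 3 (it has 3 zeros):
  + (5) · M_33   where M_33 = det([-1 -5 -2; 0 4 -1; -4 -5 3]) = -59
det = (+1)·(5)·(-59) = -295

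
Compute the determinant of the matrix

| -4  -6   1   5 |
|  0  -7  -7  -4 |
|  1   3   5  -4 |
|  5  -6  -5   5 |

The determinant is 2976.

Expand along row 2 (it has 1 zero):
  + (-7) · M_22   where M_22 = det([-4 1 5; 1 5 -4; 5 -5 5]) = -195
  − (-7) · M_23   where M_23 = det([-4 -6 5; 1 3 -4; 5 -6 5]) = 81
  + (-4) · M_24   where M_24 = det([-4 -6 1; 1 3 5; 5 -6 -5]) = -261
det = (+1)·(-7)·(-195) + (-1)·(-7)·(81) + (+1)·(-4)·(-261) = 2976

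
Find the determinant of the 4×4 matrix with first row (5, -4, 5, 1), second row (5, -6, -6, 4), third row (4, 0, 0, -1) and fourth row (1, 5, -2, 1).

1005

Expand along row 3 (it has 2 zeros):
  + (4) · M_31   where M_31 = det([-4 5 1; -6 -6 4; 5 -2 1]) = 164
  − (-1) · M_34   where M_34 = det([5 -4 5; 5 -6 -6; 1 5 -2]) = 349
det = (+1)·(4)·(164) + (-1)·(-1)·(349) = 1005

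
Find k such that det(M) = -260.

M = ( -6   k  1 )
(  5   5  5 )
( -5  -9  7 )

Expanding along the row containing k, det(M) is linear in k: det(M) = (-60)·k + (-500).
Set (-60)·k + (-500) = -260  ⇒  (-60)·k = 240  ⇒  k = -4.

-4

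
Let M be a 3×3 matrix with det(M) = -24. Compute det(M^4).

331776

det(M^4) = (det M)^4 = (-24)^4 = 331776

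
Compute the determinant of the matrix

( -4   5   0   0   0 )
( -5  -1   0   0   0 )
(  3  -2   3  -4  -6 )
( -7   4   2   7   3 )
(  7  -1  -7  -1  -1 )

The matrix is block lower-triangular with a 2×2 block and a 3×3 block on the diagonal, so its determinant equals the product of the determinants of the diagonal blocks.
det of the 2×2 block = 29
det of the 3×3 block = -218
det = (29)·(-218) = -6322

-6322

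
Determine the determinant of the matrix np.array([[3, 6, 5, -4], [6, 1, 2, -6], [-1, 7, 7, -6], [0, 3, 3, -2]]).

-52

Expand along row 4 (it has 1 zero):
  + (3) · M_42   where M_42 = det([3 5 -4; 6 2 -6; -1 7 -6]) = 124
  − (3) · M_43   where M_43 = det([3 6 -4; 6 1 -6; -1 7 -6]) = 188
  + (-2) · M_44   where M_44 = det([3 6 5; 6 1 2; -1 7 7]) = -70
det = (+1)·(3)·(124) + (-1)·(3)·(188) + (+1)·(-2)·(-70) = -52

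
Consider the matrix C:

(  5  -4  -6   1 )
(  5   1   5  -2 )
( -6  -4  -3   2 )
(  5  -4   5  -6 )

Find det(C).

det(C) = -1031

Expand along row 1:
  + (5) · M_11   where M_11 = det([1 5 -2; -4 -3 2; -4 5 -6]) = -88
  − (-4) · M_12   where M_12 = det([5 5 -2; -6 -3 2; 5 5 -6]) = -60
  + (-6) · M_13   where M_13 = det([5 1 -2; -6 -4 2; 5 -4 -6]) = 46
  − (1) · M_14   where M_14 = det([5 1 5; -6 -4 -3; 5 -4 5]) = 75
det = (+1)·(5)·(-88) + (-1)·(-4)·(-60) + (+1)·(-6)·(46) + (-1)·(1)·(75) = -1031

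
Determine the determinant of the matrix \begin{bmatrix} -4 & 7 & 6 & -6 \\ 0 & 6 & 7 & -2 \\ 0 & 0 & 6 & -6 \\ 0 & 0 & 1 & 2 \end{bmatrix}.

The determinant is -432.

The matrix is block upper-triangular with a 2×2 block and a 2×2 block on the diagonal, so its determinant equals the product of the determinants of the diagonal blocks.
det of the 2×2 block = -24
det of the 2×2 block = 18
det = (-24)·(18) = -432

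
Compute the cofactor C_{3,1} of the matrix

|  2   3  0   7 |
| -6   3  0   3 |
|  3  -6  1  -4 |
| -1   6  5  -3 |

The cofactor is 60.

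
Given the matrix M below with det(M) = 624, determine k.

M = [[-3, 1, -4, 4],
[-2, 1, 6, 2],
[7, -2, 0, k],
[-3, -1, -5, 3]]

Expanding along the row containing k, det(M) is linear in k: det(M) = (51)·k + (420).
Set (51)·k + (420) = 624  ⇒  (51)·k = 204  ⇒  k = 4.

k = 4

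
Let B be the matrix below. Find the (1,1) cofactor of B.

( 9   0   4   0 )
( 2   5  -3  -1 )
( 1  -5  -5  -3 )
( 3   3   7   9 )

Delete row 1 and column 1; the remaining 3×3 submatrix is [5 -3 -1; -5 -5 -3; 3 7 9].
Its determinant is -208.
The cofactor carries sign (−1)^(1+1) = +1, so C_{1,1} = +(-208) = -208.

The cofactor is -208.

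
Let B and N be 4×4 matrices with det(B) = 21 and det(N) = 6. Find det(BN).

det(BN) = det(B)·det(N) = (21)·(6) = 126

126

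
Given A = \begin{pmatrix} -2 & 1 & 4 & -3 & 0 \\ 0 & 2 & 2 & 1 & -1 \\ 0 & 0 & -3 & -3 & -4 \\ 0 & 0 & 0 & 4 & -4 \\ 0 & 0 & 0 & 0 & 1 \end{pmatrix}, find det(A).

A is upper triangular, so det(A) is the product of the diagonal entries:
det = (-2) · (2) · (-3) · (4) · (1) = 48

det(A) = 48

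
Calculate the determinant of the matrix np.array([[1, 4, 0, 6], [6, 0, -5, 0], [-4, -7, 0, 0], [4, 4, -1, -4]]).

The determinant is -72.

Expand along row 2 (it has 2 zeros):
  − (6) · M_21   where M_21 = det([4 0 6; -7 0 0; 4 -1 -4]) = 42
  − (-5) · M_23   where M_23 = det([1 4 6; -4 -7 0; 4 4 -4]) = 36
det = (-1)·(6)·(42) + (-1)·(-5)·(36) = -72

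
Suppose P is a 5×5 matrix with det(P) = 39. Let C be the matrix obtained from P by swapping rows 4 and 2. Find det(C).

det(C) = -39

Swapping two rows multiplies the determinant by −1.
det(C) = (-1)·(39) = -39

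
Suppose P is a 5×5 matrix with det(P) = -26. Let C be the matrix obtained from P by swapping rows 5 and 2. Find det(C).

Swapping two rows multiplies the determinant by −1.
det(C) = (-1)·(-26) = 26

26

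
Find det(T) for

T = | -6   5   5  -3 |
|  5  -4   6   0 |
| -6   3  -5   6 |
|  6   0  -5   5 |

Expand along row 2 (it has 1 zero):
  − (5) · M_21   where M_21 = det([5 5 -3; 3 -5 6; 0 -5 5]) = -5
  + (-4) · M_22   where M_22 = det([-6 5 -3; -6 -5 6; 6 -5 5]) = 120
  − (6) · M_23   where M_23 = det([-6 5 -3; -6 3 6; 6 0 5]) = 294
det = (-1)·(5)·(-5) + (+1)·(-4)·(120) + (-1)·(6)·(294) = -2219

|T| = -2219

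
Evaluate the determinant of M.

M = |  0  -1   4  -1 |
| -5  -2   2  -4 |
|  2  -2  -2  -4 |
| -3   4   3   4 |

Expand along row 1 (it has 1 zero):
  − (-1) · M_12   where M_12 = det([-5 2 -4; 2 -2 -4; -3 3 4]) = -12
  + (4) · M_13   where M_13 = det([-5 -2 -4; 2 -2 -4; -3 4 4]) = -56
  − (-1) · M_14   where M_14 = det([-5 -2 2; 2 -2 -2; -3 4 3]) = -6
det = (-1)·(-1)·(-12) + (+1)·(4)·(-56) + (-1)·(-1)·(-6) = -242

det(M) = -242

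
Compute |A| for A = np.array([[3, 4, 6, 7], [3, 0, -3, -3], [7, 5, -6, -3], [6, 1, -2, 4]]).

det(A) = 744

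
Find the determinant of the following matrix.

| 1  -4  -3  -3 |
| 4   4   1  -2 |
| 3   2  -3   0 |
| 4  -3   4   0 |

The determinant is -643.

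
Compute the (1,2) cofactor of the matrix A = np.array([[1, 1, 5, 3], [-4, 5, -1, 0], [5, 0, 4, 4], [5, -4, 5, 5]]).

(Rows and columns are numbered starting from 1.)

-5

Delete row 1 and column 2; the remaining 3×3 submatrix is [-4 -1 0; 5 4 4; 5 5 5].
Its determinant is 5.
The cofactor carries sign (−1)^(1+2) = −1, so C_{1,2} = −(5) = -5.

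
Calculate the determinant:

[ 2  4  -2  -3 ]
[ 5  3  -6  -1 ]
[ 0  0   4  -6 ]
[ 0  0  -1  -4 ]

The determinant is 308.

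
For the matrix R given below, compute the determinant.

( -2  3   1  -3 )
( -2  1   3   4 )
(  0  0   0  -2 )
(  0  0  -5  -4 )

R is block upper-triangular with a 2×2 block and a 2×2 block on the diagonal, so its determinant equals the product of the determinants of the diagonal blocks.
det of the 2×2 block = 4
det of the 2×2 block = -10
det = (4)·(-10) = -40

det(R) = -40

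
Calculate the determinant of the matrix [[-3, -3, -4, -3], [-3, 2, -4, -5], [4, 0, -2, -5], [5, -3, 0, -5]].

-392

Expand along row 3 (it has 1 zero):
  + (4) · M_31   where M_31 = det([-3 -4 -3; 2 -4 -5; -3 0 -5]) = -124
  + (-2) · M_33   where M_33 = det([-3 -3 -3; -3 2 -5; 5 -3 -5]) = 198
  − (-5) · M_34   where M_34 = det([-3 -3 -4; -3 2 -4; 5 -3 0]) = 100
det = (+1)·(4)·(-124) + (+1)·(-2)·(198) + (-1)·(-5)·(100) = -392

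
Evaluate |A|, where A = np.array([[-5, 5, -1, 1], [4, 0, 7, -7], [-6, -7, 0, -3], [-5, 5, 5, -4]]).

Expand along row 2 (it has 1 zero):
  − (4) · M_21   where M_21 = det([5 -1 1; -7 0 -3; 5 5 -4]) = 83
  − (7) · M_23   where M_23 = det([-5 5 1; -6 -7 -3; -5 5 -4]) = -325
  + (-7) · M_24   where M_24 = det([-5 5 -1; -6 -7 0; -5 5 5]) = 390
det = (-1)·(4)·(83) + (-1)·(7)·(-325) + (+1)·(-7)·(390) = -787

|A| = -787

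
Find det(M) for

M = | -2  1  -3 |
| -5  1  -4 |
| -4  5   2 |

45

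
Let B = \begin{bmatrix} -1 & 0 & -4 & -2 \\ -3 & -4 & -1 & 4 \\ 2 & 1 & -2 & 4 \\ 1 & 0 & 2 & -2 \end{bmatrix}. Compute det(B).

|B| = 136

Expand along column 2 (it has 2 zeros):
  + (-4) · M_22   where M_22 = det([-1 -4 -2; 2 -2 4; 1 2 -2]) = -40
  − (1) · M_32   where M_32 = det([-1 -4 -2; -3 -1 4; 1 2 -2]) = 24
det = (+1)·(-4)·(-40) + (-1)·(1)·(24) = 136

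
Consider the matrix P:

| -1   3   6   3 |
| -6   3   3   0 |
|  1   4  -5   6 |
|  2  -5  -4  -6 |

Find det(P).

det(P) = 207

Expand along row 2 (it has 1 zero):
  − (-6) · M_21   where M_21 = det([3 6 3; 4 -5 6; -5 -4 -6]) = 3
  + (3) · M_22   where M_22 = det([-1 6 3; 1 -5 6; 2 -4 -6]) = 72
  − (3) · M_23   where M_23 = det([-1 3 3; 1 4 6; 2 -5 -6]) = 9
det = (-1)·(-6)·(3) + (+1)·(3)·(72) + (-1)·(3)·(9) = 207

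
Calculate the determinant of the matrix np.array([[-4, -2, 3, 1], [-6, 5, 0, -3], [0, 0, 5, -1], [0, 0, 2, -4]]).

The determinant is 576.

The matrix is block upper-triangular with a 2×2 block and a 2×2 block on the diagonal, so its determinant equals the product of the determinants of the diagonal blocks.
det of the 2×2 block = -32
det of the 2×2 block = -18
det = (-32)·(-18) = 576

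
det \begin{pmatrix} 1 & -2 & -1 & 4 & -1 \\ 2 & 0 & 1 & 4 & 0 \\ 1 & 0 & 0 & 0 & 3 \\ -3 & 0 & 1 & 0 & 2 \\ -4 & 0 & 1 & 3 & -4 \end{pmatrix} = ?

Expand along column 2 (it has 4 zeros):
  − (-2) · M_12   where M_12 = det([2 1 4 0; 1 0 0 3; -3 1 0 2; -4 1 3 -4]) = 39
det = (-1)·(-2)·(39) = 78

78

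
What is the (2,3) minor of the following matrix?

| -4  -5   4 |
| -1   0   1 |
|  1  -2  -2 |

Delete row 2 and column 3; the remaining 2×2 submatrix is [-4 -5; 1 -2].
Its determinant is (-4)·(-2) − (-5)·1 = 13.

13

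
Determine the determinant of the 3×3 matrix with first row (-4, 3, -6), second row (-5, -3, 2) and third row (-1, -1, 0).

-26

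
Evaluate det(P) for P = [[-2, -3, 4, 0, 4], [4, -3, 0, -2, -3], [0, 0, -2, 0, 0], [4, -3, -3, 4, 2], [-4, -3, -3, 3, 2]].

Expand along row 3 (it has 4 zeros):
  + (-2) · M_33   where M_33 = det([-2 -3 0 4; 4 -3 -2 -3; 4 -3 4 2; -4 -3 3 2]) = -678
det = (+1)·(-2)·(-678) = 1356

1356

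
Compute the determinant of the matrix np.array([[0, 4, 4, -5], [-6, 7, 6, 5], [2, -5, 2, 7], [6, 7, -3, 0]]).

Expand along row 1 (it has 1 zero):
  − (4) · M_12   where M_12 = det([-6 6 5; 2 2 7; 6 -3 0]) = 36
  + (4) · M_13   where M_13 = det([-6 7 5; 2 -5 7; 6 7 0]) = 808
  − (-5) · M_14   where M_14 = det([-6 7 6; 2 -5 2; 6 7 -3]) = 384
det = (-1)·(4)·(36) + (+1)·(4)·(808) + (-1)·(-5)·(384) = 5008

5008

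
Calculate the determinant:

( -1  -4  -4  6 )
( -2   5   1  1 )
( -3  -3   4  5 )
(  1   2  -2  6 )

Expand along row 1:
  + (-1) · M_11   where M_11 = det([5 1 1; -3 4 5; 2 -2 6]) = 196
  − (-4) · M_12   where M_12 = det([-2 1 1; -3 4 5; 1 -2 6]) = -43
  + (-4) · M_13   where M_13 = det([-2 5 1; -3 -3 5; 1 2 6]) = 168
  − (6) · M_14   where M_14 = det([-2 5 1; -3 -3 4; 1 2 -2]) = -9
det = (+1)·(-1)·(196) + (-1)·(-4)·(-43) + (+1)·(-4)·(168) + (-1)·(6)·(-9) = -986

-986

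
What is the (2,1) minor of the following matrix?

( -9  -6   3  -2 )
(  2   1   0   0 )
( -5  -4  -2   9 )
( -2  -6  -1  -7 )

Delete row 2 and column 1; the remaining 3×3 submatrix is [-6 3 -2; -4 -2 9; -6 -1 -7].
Its determinant is -368.

-368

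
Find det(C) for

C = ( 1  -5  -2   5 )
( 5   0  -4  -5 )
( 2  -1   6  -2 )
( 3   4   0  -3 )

Expand along row 2 (it has 1 zero):
  − (5) · M_21   where M_21 = det([-5 -2 5; -1 6 -2; 4 0 -3]) = -8
  − (-4) · M_23   where M_23 = det([1 -5 5; 2 -1 -2; 3 4 -3]) = 66
  + (-5) · M_24   where M_24 = det([1 -5 -2; 2 -1 6; 3 4 0]) = -136
det = (-1)·(5)·(-8) + (-1)·(-4)·(66) + (+1)·(-5)·(-136) = 984

The determinant is 984.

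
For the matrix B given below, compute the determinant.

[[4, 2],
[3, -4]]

-22

det(B) = 4·(-4) − 2·3 = -16 − 6 = -22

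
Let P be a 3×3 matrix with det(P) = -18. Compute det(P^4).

104976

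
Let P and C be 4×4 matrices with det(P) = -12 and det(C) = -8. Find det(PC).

|PC| = 96

det(PC) = det(P)·det(C) = (-12)·(-8) = 96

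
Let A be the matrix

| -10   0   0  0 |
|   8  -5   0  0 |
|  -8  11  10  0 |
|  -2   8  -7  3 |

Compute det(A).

|A| = 1500

A is lower triangular, so det(A) is the product of the diagonal entries:
det = (-10) · (-5) · (10) · (3) = 1500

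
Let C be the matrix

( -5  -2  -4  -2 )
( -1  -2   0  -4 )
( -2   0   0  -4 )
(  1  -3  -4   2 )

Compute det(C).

det(C) = -112

Expand along row 3 (it has 2 zeros):
  + (-2) · M_31   where M_31 = det([-2 -4 -2; -2 0 -4; -3 -4 2]) = -48
  − (-4) · M_34   where M_34 = det([-5 -2 -4; -1 -2 0; 1 -3 -4]) = -52
det = (+1)·(-2)·(-48) + (-1)·(-4)·(-52) = -112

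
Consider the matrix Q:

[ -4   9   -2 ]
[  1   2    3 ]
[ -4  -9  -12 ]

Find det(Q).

Expand along row 1:
  + (-4) · |2 3; -9 -12| = (-4)·(-24 − (-27)) = -12
  − 9 · |1 3; -4 -12| = −9·(-12 − (-12)) = 0
  + (-2) · |1 2; -4 -9| = (-2)·(-9 − (-8)) = 2
Sum: (-12) + (0) + (2) = -10

The determinant is -10.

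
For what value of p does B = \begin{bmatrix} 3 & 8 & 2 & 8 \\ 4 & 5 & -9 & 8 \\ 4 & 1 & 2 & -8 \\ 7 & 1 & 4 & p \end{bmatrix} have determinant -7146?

Expanding along the row containing p, det(B) is linear in p: det(B) = (-327)·p + (-5184).
Set (-327)·p + (-5184) = -7146  ⇒  (-327)·p = -1962  ⇒  p = 6.

p = 6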